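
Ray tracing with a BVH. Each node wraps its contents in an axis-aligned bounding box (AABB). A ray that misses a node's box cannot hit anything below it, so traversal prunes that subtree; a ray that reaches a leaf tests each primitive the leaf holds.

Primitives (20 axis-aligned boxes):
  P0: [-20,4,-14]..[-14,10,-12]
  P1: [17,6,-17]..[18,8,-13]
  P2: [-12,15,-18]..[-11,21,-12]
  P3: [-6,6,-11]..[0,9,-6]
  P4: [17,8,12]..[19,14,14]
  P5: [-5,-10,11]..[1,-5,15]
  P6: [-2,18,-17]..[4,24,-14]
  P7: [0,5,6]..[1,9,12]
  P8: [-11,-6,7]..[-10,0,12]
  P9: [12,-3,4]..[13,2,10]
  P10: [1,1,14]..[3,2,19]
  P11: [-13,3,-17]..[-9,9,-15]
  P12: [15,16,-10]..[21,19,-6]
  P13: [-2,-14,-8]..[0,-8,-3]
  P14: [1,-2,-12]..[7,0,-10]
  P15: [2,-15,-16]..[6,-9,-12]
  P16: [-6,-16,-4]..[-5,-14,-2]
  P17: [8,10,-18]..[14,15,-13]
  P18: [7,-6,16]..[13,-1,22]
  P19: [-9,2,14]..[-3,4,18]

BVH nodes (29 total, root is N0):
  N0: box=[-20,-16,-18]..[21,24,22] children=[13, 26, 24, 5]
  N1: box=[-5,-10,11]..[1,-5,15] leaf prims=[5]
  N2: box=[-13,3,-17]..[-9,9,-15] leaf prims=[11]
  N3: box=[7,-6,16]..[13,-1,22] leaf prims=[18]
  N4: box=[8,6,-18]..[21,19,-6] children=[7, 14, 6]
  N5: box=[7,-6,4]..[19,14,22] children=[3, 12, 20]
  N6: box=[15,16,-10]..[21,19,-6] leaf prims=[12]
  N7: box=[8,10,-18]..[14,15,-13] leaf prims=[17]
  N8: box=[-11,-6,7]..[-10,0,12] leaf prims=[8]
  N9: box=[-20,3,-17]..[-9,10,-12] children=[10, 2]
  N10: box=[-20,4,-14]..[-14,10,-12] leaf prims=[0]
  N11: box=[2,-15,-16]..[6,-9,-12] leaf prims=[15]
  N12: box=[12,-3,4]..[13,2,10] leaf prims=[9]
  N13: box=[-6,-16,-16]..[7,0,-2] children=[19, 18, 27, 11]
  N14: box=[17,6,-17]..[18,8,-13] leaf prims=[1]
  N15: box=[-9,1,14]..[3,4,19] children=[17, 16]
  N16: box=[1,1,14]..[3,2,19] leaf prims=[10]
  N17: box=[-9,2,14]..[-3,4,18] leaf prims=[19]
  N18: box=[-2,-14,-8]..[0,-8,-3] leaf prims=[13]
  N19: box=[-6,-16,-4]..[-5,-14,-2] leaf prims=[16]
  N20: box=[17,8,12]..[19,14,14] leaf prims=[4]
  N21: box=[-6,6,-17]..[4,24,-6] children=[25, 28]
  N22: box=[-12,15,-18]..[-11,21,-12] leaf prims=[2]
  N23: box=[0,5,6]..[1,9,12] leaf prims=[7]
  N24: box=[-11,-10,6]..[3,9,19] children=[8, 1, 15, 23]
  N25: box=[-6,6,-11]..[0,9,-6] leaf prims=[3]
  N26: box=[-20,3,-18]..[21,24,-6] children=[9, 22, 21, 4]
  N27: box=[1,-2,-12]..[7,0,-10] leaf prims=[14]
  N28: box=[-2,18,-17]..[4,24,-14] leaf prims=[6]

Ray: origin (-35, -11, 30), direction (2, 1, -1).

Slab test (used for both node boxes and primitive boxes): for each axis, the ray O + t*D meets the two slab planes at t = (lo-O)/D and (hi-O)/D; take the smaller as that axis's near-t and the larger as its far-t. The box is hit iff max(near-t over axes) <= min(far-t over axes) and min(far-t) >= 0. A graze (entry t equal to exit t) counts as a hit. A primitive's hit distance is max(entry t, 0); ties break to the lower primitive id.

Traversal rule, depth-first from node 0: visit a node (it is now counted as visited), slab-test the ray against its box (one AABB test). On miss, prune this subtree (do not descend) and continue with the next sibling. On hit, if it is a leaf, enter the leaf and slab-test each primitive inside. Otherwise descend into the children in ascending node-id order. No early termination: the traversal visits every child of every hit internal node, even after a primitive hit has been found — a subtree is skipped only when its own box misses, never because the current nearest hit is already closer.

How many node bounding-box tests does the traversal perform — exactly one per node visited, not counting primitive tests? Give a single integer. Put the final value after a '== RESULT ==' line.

Walk:
N0 x:[15/2,28] y:[-5,35] z:[8,48] -> hit [8,28], descend [5, 13, 24, 26]
  N5 x:[21,27] y:[5,25] z:[8,26] -> hit [21,25], descend [3, 12, 20]
    N3 x:[21,24] y:[5,10] z:[8,14] -> miss, prune
    N12 x:[47/2,24] y:[8,13] z:[20,26] -> miss, prune
    N20 x:[26,27] y:[19,25] z:[16,18] -> miss, prune
  N13 x:[29/2,21] y:[-5,11] z:[32,46] -> miss, prune
  N24 x:[12,19] y:[1,20] z:[11,24] -> hit [12,19], descend [1, 8, 15, 23]
    N1 x:[15,18] y:[1,6] z:[15,19] -> miss, prune
    N8 x:[12,25/2] y:[5,11] z:[18,23] -> miss, prune
    N15 x:[13,19] y:[12,15] z:[11,16] -> hit [13,15], descend [16, 17]
      N16 x:[18,19] y:[12,13] z:[11,16] -> miss, prune
      N17 x:[13,16] y:[13,15] z:[12,16] -> hit [13,15] leaf, test {P19@t=13}
    N23 x:[35/2,18] y:[16,20] z:[18,24] -> hit [18,18] leaf, test {P7@t=18}
  N26 x:[15/2,28] y:[14,35] z:[36,48] -> miss, prune

Visited [0, 5, 3, 12, 20, 13, 24, 1, 8, 15, 16, 17, 23, 26]. Tests: 14 box, 2 leaf. Nearest: P19.

== RESULT ==
14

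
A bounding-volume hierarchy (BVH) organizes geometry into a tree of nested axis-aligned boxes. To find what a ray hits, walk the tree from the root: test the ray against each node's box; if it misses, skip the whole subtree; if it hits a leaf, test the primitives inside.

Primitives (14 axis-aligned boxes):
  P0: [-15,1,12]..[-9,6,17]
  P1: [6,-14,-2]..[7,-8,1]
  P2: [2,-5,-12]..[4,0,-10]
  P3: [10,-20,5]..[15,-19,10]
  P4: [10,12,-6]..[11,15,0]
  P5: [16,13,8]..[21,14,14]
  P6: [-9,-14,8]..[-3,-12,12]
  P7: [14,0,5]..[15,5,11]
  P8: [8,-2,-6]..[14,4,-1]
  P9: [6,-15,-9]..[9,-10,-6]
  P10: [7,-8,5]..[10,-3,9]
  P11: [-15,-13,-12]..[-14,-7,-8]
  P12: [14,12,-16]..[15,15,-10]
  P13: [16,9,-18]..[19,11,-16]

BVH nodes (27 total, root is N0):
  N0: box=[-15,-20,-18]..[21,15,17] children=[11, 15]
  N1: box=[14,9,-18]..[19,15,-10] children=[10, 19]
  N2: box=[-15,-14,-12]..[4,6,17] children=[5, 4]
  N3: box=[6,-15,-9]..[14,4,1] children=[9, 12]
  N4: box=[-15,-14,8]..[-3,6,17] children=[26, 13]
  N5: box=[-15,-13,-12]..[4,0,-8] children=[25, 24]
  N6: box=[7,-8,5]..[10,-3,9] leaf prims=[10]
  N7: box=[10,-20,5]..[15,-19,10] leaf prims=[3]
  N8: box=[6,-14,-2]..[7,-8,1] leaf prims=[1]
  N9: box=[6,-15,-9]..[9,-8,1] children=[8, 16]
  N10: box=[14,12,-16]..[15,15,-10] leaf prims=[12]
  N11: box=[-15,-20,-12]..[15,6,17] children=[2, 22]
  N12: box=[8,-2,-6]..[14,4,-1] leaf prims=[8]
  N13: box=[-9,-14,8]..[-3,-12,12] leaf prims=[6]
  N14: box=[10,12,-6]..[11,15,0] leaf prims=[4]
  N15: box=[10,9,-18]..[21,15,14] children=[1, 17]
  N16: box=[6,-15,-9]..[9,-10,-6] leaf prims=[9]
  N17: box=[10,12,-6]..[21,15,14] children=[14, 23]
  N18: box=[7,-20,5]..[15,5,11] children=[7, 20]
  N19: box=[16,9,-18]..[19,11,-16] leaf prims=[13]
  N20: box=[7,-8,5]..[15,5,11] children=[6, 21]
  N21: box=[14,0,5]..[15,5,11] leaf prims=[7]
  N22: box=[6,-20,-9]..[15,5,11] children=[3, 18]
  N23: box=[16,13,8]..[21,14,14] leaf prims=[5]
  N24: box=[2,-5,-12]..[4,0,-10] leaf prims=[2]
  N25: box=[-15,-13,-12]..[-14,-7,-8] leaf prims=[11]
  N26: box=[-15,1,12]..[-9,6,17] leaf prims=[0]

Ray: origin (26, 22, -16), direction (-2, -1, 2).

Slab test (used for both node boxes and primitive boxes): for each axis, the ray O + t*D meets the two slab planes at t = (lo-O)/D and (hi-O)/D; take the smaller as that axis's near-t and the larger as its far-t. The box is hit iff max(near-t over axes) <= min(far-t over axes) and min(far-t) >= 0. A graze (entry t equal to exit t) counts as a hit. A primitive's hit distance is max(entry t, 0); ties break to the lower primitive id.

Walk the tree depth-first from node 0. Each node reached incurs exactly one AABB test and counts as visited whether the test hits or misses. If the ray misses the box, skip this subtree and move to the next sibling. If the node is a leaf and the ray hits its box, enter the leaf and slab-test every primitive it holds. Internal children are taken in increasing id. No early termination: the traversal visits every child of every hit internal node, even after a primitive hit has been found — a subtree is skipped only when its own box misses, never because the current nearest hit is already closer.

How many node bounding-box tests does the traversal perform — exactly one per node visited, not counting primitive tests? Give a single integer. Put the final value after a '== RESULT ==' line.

Trace the traversal:
N0 x:[5/2,41/2] y:[7,42] z:[-1,33/2] -> hit [7,33/2], descend [11, 15]
  N11 x:[11/2,41/2] y:[16,42] z:[2,33/2] -> hit [16,33/2], descend [2, 22]
    N2 x:[11,41/2] y:[16,36] z:[2,33/2] -> hit [16,33/2], descend [4, 5]
      N4 x:[29/2,41/2] y:[16,36] z:[12,33/2] -> hit [16,33/2], descend [13, 26]
        N13 x:[29/2,35/2] y:[34,36] z:[12,14] -> miss, prune
        N26 x:[35/2,41/2] y:[16,21] z:[14,33/2] -> miss, prune
      N5 x:[11,41/2] y:[22,35] z:[2,4] -> miss, prune
    N22 x:[11/2,10] y:[17,42] z:[7/2,27/2] -> miss, prune
  N15 x:[5/2,8] y:[7,13] z:[-1,15] -> hit [7,8], descend [1, 17]
    N1 x:[7/2,6] y:[7,13] z:[-1,3] -> miss, prune
    N17 x:[5/2,8] y:[7,10] z:[5,15] -> hit [7,8], descend [14, 23]
      N14 x:[15/2,8] y:[7,10] z:[5,8] -> hit [15/2,8] leaf, test {P4@t=15/2}
      N23 x:[5/2,5] y:[8,9] z:[12,15] -> miss, prune

13 AABB tests over nodes [0, 11, 2, 4, 13, 26, 5, 22, 15, 1, 17, 14, 23]; 1 leaf entered; closest P4.

== RESULT ==
13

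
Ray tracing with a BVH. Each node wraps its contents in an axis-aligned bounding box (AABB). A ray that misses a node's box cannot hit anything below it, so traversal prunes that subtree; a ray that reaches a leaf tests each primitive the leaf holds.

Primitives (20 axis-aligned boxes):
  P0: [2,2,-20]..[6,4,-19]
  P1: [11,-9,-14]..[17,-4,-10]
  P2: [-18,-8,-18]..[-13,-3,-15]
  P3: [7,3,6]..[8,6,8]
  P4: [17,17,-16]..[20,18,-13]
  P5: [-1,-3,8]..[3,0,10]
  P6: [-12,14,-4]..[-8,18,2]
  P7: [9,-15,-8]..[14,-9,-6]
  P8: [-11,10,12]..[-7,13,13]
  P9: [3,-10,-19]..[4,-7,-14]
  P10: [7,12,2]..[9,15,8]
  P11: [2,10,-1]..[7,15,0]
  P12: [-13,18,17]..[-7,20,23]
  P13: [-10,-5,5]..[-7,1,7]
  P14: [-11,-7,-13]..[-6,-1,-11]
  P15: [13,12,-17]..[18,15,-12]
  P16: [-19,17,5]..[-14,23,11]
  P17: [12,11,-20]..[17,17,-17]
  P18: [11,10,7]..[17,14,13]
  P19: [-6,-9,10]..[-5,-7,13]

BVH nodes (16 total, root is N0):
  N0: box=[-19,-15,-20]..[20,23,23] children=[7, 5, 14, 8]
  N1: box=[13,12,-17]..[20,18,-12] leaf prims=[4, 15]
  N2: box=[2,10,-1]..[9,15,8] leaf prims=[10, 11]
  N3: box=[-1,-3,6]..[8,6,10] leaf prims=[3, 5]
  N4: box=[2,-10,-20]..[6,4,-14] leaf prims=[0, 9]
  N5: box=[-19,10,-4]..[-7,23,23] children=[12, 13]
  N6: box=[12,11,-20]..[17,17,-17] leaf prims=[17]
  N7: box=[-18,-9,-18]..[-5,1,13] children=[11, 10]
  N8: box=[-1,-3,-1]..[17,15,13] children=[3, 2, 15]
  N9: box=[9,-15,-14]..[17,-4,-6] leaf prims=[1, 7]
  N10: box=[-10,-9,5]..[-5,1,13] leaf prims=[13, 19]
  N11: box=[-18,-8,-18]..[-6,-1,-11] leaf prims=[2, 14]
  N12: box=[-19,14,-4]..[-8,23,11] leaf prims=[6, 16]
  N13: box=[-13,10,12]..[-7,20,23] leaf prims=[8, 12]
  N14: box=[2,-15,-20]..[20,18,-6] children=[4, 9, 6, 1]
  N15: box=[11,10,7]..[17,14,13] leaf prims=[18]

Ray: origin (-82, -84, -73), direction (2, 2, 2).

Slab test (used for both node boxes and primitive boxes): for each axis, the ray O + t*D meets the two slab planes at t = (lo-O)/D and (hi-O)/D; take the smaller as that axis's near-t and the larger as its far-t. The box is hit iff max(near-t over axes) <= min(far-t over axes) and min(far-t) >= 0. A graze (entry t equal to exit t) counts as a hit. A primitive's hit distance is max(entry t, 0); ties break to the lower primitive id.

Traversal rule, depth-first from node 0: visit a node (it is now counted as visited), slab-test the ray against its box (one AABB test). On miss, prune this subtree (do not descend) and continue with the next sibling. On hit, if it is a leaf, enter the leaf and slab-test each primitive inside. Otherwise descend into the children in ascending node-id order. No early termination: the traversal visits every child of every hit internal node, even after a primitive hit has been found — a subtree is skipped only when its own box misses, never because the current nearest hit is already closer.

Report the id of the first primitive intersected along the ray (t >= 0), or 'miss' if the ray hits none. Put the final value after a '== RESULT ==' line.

Trace the traversal:
N0 x:[63/2,51] y:[69/2,107/2] z:[53/2,48] -> hit [69/2,48], descend [5, 7, 8, 14]
  N5 x:[63/2,75/2] y:[47,107/2] z:[69/2,48] -> miss, prune
  N7 x:[32,77/2] y:[75/2,85/2] z:[55/2,43] -> hit [75/2,77/2], descend [10, 11]
    N10 x:[36,77/2] y:[75/2,85/2] z:[39,43] -> miss, prune
    N11 x:[32,38] y:[38,83/2] z:[55/2,31] -> miss, prune
  N8 x:[81/2,99/2] y:[81/2,99/2] z:[36,43] -> hit [81/2,43], descend [2, 3, 15]
    N2 x:[42,91/2] y:[47,99/2] z:[36,81/2] -> miss, prune
    N3 x:[81/2,45] y:[81/2,45] z:[79/2,83/2] -> hit [81/2,83/2] leaf, test {P3(miss), P5@t=81/2}
    N15 x:[93/2,99/2] y:[47,49] z:[40,43] -> miss, prune
  N14 x:[42,51] y:[69/2,51] z:[53/2,67/2] -> miss, prune

Summary -> nodes [0, 5, 7, 10, 11, 8, 2, 3, 15, 14]; box-tests=10; leaf-entries=1; first=P5

== RESULT ==
5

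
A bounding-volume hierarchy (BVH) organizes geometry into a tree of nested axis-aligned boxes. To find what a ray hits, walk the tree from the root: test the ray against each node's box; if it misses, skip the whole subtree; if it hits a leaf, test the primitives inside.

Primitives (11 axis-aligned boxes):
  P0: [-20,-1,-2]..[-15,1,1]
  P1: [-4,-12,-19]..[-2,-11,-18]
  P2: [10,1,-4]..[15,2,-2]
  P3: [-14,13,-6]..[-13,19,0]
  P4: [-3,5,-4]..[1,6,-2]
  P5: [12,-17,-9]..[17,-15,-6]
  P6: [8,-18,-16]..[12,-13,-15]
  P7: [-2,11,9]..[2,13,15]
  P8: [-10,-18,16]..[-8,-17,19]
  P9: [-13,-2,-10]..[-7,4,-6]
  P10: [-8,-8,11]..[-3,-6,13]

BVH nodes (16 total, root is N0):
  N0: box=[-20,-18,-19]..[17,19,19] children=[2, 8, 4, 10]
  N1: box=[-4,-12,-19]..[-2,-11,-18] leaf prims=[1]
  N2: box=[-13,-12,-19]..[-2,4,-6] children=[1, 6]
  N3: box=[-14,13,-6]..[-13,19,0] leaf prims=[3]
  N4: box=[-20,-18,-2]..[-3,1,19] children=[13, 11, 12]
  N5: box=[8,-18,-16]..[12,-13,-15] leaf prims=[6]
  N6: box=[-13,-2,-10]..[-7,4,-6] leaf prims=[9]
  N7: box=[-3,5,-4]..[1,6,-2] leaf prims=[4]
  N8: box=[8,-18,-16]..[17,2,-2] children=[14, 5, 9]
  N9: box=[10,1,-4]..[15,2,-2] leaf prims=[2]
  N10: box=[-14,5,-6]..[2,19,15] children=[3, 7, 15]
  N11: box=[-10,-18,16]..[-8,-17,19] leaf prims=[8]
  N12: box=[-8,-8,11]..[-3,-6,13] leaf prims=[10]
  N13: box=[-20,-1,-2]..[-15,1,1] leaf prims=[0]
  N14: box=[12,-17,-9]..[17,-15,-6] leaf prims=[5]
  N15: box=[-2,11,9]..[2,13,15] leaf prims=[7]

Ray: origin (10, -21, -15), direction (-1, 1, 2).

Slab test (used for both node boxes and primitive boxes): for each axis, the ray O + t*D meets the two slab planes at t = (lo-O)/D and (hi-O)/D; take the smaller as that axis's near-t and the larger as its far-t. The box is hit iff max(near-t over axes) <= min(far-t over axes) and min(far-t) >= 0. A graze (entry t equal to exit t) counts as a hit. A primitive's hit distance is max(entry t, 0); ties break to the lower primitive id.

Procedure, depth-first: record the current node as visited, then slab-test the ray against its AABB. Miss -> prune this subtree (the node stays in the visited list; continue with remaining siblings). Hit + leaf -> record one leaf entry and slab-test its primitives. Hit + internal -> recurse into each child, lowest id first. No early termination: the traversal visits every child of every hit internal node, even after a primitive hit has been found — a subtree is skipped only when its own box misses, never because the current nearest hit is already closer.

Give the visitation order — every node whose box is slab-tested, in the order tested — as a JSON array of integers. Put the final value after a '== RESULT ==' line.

Trace the traversal:
N0 x:[-7,30] y:[3,40] z:[-2,17] -> hit [3,17], descend [2, 4, 8, 10]
  N2 x:[12,23] y:[9,25] z:[-2,9/2] -> miss, prune
  N4 x:[13,30] y:[3,22] z:[13/2,17] -> hit [13,17], descend [11, 12, 13]
    N11 x:[18,20] y:[3,4] z:[31/2,17] -> miss, prune
    N12 x:[13,18] y:[13,15] z:[13,14] -> hit [13,14] leaf, test {P10@t=13}
    N13 x:[25,30] y:[20,22] z:[13/2,8] -> miss, prune
  N8 x:[-7,2] y:[3,23] z:[-1/2,13/2] -> miss, prune
  N10 x:[8,24] y:[26,40] z:[9/2,15] -> miss, prune

order=[0, 2, 4, 11, 12, 13, 8, 10]  |boxes|=8  |leaves|=1  hit=P10

== RESULT ==
[0, 2, 4, 11, 12, 13, 8, 10]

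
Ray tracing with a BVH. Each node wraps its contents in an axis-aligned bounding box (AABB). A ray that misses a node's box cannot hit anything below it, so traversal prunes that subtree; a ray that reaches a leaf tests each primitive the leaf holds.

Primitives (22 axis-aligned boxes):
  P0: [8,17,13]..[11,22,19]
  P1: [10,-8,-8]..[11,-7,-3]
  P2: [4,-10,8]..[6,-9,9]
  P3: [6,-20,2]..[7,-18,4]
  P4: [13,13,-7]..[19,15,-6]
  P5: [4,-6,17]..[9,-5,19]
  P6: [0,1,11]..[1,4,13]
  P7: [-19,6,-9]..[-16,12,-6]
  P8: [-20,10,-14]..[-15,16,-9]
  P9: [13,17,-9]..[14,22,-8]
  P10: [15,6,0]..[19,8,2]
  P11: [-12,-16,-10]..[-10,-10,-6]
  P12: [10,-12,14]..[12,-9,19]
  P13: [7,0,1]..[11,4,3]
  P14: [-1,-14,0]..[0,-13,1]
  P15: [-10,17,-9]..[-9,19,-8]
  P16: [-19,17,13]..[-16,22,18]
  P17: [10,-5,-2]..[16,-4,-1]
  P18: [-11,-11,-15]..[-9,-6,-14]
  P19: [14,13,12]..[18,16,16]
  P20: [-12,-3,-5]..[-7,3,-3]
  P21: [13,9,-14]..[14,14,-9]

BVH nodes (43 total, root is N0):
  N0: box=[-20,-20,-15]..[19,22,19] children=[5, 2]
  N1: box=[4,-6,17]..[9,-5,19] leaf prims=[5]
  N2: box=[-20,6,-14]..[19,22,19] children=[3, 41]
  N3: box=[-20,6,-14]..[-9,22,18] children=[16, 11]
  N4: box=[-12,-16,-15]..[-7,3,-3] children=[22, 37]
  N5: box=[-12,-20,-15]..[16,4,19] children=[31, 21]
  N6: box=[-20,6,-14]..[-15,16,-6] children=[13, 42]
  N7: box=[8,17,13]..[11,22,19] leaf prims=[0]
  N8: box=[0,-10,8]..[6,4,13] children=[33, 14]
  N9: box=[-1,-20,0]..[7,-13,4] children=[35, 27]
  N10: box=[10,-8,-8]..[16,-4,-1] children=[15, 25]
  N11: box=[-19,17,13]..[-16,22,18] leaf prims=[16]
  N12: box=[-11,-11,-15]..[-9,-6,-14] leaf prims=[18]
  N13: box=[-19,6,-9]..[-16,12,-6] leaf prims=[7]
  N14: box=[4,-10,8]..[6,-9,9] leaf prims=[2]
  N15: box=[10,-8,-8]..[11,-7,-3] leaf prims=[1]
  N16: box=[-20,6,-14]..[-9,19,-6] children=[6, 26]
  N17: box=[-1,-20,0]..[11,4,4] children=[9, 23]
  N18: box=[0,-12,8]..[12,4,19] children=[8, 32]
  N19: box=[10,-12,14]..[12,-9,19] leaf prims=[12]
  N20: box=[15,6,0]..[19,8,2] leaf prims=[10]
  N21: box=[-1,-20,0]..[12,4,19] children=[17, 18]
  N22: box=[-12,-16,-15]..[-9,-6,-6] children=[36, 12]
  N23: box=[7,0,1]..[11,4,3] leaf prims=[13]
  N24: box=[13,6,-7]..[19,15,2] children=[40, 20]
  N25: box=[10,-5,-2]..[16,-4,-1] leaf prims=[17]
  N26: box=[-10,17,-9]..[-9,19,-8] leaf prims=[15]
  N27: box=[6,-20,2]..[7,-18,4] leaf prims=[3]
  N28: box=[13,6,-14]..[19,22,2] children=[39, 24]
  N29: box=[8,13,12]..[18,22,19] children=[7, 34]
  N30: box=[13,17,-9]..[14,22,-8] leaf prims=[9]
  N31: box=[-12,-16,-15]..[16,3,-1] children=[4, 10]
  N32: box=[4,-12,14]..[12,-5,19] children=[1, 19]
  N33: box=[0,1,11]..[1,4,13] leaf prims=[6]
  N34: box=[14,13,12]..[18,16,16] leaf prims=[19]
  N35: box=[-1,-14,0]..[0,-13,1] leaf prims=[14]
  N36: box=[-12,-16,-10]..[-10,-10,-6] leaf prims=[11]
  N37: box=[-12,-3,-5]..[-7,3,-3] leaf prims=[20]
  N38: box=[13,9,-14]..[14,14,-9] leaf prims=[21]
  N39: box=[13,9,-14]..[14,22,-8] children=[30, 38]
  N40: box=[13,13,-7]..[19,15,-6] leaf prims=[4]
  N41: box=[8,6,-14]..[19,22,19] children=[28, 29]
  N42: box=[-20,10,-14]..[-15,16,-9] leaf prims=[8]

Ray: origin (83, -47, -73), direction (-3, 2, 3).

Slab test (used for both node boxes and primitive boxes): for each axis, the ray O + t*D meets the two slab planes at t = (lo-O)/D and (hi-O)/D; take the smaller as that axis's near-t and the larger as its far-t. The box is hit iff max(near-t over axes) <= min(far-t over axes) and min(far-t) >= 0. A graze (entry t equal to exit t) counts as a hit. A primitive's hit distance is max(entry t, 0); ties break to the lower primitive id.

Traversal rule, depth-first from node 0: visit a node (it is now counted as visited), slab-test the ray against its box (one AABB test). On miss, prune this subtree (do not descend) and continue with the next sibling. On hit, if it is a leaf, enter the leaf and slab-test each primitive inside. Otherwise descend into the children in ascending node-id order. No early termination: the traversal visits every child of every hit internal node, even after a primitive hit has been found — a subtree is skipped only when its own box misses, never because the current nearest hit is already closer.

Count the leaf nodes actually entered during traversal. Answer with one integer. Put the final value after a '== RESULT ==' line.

Traverse from the root:
N0 x:[64/3,103/3] y:[27/2,69/2] z:[58/3,92/3] -> hit [64/3,92/3], descend [2, 5]
  N2 x:[64/3,103/3] y:[53/2,69/2] z:[59/3,92/3] -> hit [53/2,92/3], descend [3, 41]
    N3 x:[92/3,103/3] y:[53/2,69/2] z:[59/3,91/3] -> miss, prune
    N41 x:[64/3,25] y:[53/2,69/2] z:[59/3,92/3] -> miss, prune
  N5 x:[67/3,95/3] y:[27/2,51/2] z:[58/3,92/3] -> hit [67/3,51/2], descend [21, 31]
    N21 x:[71/3,28] y:[27/2,51/2] z:[73/3,92/3] -> hit [73/3,51/2], descend [17, 18]
      N17 x:[24,28] y:[27/2,51/2] z:[73/3,77/3] -> hit [73/3,51/2], descend [9, 23]
        N9 x:[76/3,28] y:[27/2,17] z:[73/3,77/3] -> miss, prune
        N23 x:[24,76/3] y:[47/2,51/2] z:[74/3,76/3] -> hit [74/3,76/3] leaf, test {P13@t=74/3}
      N18 x:[71/3,83/3] y:[35/2,51/2] z:[27,92/3] -> miss, prune
    N31 x:[67/3,95/3] y:[31/2,25] z:[58/3,24] -> hit [67/3,24], descend [4, 10]
      N4 x:[30,95/3] y:[31/2,25] z:[58/3,70/3] -> miss, prune
      N10 x:[67/3,73/3] y:[39/2,43/2] z:[65/3,24] -> miss, prune

order=[0, 2, 3, 41, 5, 21, 17, 9, 23, 18, 31, 4, 10]  |boxes|=13  |leaves|=1  hit=P13

== RESULT ==
1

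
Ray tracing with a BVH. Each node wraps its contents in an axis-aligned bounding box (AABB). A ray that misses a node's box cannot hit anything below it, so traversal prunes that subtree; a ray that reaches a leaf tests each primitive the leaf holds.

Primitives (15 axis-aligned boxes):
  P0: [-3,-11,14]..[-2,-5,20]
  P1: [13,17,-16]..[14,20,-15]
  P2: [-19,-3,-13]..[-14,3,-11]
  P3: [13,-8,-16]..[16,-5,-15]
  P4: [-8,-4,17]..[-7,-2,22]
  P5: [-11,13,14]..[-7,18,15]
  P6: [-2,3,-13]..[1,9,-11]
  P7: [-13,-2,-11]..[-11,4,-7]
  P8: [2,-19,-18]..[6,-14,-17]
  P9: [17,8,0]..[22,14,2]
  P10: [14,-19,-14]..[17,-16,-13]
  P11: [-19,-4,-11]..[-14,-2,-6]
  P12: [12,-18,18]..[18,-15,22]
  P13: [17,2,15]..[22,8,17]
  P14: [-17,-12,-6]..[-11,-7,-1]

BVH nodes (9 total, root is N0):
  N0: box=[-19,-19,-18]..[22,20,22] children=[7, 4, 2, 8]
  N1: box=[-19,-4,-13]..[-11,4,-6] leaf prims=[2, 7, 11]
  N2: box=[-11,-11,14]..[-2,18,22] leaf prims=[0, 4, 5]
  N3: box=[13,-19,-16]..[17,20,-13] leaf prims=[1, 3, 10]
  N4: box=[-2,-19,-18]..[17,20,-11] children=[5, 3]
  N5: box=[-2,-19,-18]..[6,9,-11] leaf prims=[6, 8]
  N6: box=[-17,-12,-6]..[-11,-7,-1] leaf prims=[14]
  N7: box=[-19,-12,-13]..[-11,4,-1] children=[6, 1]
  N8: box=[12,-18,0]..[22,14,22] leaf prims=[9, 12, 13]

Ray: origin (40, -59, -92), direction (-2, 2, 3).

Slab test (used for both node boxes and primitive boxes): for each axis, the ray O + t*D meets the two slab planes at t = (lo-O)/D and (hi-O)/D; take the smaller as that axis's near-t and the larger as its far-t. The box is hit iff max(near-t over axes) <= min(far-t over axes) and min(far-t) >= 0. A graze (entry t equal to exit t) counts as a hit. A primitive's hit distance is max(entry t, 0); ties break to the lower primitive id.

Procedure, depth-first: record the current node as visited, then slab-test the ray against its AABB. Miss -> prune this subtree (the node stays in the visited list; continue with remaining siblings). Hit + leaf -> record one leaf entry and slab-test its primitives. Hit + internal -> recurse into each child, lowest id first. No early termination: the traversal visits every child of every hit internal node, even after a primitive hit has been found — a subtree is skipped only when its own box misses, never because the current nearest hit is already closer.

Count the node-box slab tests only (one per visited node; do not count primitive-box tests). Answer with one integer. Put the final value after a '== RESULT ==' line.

Walk:
N0 x:[9,59/2] y:[20,79/2] z:[74/3,38] -> hit [74/3,59/2], descend [2, 4, 7, 8]
  N2 x:[21,51/2] y:[24,77/2] z:[106/3,38] -> miss, prune
  N4 x:[23/2,21] y:[20,79/2] z:[74/3,27] -> miss, prune
  N7 x:[51/2,59/2] y:[47/2,63/2] z:[79/3,91/3] -> hit [79/3,59/2], descend [1, 6]
    N1 x:[51/2,59/2] y:[55/2,63/2] z:[79/3,86/3] -> hit [55/2,86/3] leaf, test {P2(miss), P7(miss), P11@t=55/2}
    N6 x:[51/2,57/2] y:[47/2,26] z:[86/3,91/3] -> miss, prune
  N8 x:[9,14] y:[41/2,73/2] z:[92/3,38] -> miss, prune

Summary -> nodes [0, 2, 4, 7, 1, 6, 8]; box-tests=7; leaf-entries=1; first=P11

== RESULT ==
7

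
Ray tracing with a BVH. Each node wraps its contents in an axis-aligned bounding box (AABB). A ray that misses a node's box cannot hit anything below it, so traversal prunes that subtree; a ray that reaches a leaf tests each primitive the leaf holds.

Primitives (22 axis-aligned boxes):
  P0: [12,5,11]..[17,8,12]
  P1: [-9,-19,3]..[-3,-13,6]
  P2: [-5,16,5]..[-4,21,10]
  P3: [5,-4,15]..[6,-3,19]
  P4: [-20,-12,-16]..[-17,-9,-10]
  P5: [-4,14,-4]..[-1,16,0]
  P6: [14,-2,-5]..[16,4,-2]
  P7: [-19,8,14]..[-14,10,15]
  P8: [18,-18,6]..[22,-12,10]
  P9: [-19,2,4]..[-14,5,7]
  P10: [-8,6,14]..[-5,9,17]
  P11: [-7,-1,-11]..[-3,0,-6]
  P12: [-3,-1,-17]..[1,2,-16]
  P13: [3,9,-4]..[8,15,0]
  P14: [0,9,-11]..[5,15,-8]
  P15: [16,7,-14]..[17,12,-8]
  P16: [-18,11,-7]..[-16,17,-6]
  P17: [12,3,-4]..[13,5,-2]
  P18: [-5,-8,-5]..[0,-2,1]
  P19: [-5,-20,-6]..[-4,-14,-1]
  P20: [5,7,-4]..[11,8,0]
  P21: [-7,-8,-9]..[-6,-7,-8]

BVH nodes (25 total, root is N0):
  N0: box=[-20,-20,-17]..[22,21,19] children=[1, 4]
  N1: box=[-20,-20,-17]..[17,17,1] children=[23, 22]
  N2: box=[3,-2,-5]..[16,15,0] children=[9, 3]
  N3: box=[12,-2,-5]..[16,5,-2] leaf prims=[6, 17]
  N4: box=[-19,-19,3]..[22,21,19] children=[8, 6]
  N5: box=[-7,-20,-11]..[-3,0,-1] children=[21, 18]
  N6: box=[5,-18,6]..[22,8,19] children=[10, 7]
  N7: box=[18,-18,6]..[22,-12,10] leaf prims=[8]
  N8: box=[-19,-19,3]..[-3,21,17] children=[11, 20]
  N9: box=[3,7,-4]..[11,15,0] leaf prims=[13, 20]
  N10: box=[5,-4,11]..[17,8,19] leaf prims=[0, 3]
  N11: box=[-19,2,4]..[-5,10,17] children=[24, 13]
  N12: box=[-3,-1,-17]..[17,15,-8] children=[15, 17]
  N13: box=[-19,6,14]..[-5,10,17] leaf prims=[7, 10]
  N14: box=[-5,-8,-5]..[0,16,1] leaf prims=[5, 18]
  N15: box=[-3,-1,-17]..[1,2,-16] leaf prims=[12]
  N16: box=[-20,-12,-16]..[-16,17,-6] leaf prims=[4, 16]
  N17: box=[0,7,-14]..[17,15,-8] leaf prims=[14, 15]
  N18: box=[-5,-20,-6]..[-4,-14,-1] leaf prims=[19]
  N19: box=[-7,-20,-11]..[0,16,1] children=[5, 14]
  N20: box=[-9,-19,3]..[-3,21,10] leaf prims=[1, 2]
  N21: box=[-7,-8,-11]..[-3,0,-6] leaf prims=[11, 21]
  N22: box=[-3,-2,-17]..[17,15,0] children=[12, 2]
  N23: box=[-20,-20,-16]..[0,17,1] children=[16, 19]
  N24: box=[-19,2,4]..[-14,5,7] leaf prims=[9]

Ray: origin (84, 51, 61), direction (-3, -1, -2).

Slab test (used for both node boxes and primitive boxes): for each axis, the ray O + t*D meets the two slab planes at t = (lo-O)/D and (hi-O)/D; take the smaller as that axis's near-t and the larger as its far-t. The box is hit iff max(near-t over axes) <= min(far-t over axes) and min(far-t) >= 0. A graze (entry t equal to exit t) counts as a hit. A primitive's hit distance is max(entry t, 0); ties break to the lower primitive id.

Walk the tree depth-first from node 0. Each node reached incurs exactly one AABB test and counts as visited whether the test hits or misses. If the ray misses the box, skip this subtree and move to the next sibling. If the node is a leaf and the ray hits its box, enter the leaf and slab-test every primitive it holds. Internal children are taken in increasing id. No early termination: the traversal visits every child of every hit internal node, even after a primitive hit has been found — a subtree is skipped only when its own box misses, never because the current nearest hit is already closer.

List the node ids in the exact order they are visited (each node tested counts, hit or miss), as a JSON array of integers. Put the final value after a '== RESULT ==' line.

Walk:
N0 x:[62/3,104/3] y:[30,71] z:[21,39] -> hit [30,104/3], descend [1, 4]
  N1 x:[67/3,104/3] y:[34,71] z:[30,39] -> hit [34,104/3], descend [22, 23]
    N22 x:[67/3,29] y:[36,53] z:[61/2,39] -> miss, prune
    N23 x:[28,104/3] y:[34,71] z:[30,77/2] -> hit [34,104/3], descend [16, 19]
      N16 x:[100/3,104/3] y:[34,63] z:[67/2,77/2] -> hit [34,104/3] leaf, test {P4(miss), P16@t=34}
      N19 x:[28,91/3] y:[35,71] z:[30,36] -> miss, prune
  N4 x:[62/3,103/3] y:[30,70] z:[21,29] -> miss, prune

Summary -> nodes [0, 1, 22, 23, 16, 19, 4]; box-tests=7; leaf-entries=1; first=P16

== RESULT ==
[0, 1, 22, 23, 16, 19, 4]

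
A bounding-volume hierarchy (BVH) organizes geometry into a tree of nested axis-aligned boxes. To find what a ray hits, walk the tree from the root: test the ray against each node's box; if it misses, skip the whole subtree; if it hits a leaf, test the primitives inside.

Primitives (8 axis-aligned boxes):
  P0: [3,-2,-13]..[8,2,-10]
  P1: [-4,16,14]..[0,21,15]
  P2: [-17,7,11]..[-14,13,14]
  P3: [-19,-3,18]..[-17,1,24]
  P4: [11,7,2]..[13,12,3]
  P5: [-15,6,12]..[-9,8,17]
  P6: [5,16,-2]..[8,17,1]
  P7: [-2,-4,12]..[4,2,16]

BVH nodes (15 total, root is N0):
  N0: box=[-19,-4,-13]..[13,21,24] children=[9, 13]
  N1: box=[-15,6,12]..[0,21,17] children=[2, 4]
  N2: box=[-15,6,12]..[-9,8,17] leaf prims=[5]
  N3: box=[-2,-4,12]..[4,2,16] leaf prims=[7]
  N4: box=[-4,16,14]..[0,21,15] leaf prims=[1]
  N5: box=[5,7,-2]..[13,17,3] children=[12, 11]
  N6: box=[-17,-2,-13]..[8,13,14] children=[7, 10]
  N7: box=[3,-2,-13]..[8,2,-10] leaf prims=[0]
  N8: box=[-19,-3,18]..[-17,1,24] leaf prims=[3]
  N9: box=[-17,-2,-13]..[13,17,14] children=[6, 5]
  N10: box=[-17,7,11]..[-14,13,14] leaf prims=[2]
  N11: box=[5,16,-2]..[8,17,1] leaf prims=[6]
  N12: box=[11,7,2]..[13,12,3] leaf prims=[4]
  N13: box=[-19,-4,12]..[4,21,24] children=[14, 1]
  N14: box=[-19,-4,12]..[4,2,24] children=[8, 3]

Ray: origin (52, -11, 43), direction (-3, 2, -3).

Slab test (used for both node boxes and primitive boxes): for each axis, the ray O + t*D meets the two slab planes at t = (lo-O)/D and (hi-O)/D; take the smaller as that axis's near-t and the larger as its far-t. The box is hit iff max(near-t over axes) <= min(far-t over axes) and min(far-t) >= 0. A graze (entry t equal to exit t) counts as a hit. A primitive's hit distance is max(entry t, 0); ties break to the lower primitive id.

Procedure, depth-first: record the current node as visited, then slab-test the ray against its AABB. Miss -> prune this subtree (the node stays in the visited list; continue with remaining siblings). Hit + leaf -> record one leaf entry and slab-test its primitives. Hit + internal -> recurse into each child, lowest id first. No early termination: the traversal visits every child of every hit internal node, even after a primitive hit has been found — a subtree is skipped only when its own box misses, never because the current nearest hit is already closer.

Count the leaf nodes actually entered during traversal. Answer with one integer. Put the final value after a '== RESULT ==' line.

Traverse from the root:
N0 x:[13,71/3] y:[7/2,16] z:[19/3,56/3] -> hit [13,16], descend [9, 13]
  N9 x:[13,23] y:[9/2,14] z:[29/3,56/3] -> hit [13,14], descend [5, 6]
    N5 x:[13,47/3] y:[9,14] z:[40/3,15] -> hit [40/3,14], descend [11, 12]
      N11 x:[44/3,47/3] y:[27/2,14] z:[14,15] -> miss, prune
      N12 x:[13,41/3] y:[9,23/2] z:[40/3,41/3] -> miss, prune
    N6 x:[44/3,23] y:[9/2,12] z:[29/3,56/3] -> miss, prune
  N13 x:[16,71/3] y:[7/2,16] z:[19/3,31/3] -> miss, prune

order=[0, 9, 5, 11, 12, 6, 13]  |boxes|=7  |leaves|=0  hit=miss

== RESULT ==
0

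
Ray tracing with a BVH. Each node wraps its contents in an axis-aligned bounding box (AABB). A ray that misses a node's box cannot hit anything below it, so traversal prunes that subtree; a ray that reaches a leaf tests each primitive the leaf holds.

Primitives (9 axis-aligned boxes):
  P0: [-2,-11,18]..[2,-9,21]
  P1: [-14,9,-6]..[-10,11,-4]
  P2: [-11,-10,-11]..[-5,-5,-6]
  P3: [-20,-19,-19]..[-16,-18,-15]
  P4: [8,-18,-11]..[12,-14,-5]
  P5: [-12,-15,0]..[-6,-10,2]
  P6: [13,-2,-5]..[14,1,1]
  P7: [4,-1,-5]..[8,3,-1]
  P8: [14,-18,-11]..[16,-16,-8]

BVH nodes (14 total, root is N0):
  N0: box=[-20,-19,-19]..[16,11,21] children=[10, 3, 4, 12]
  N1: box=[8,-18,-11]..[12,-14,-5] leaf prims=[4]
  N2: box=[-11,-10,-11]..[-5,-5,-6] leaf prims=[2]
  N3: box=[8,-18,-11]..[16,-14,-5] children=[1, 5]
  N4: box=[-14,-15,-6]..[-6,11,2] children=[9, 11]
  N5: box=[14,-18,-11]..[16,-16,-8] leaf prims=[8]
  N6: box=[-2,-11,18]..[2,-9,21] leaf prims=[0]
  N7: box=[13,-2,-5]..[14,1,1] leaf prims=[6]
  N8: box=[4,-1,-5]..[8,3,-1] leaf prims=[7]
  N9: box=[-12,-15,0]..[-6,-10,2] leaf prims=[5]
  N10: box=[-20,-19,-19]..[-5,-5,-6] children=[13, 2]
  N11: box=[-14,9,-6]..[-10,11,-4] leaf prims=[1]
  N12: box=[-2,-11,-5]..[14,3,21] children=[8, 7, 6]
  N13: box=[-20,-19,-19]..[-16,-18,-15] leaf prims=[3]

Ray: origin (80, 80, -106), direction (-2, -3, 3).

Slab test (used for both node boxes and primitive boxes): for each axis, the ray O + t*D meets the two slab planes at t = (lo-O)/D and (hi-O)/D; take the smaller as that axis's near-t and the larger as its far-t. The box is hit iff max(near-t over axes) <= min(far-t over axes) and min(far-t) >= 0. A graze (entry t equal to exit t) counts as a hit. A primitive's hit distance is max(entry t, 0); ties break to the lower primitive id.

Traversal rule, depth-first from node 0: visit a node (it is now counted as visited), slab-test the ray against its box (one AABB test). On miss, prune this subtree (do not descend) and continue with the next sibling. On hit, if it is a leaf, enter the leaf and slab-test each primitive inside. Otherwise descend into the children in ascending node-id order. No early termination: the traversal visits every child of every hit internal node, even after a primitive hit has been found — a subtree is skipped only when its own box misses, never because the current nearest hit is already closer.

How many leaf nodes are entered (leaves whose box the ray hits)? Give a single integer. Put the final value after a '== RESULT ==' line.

Traverse from the root:
N0 x:[32,50] y:[23,33] z:[29,127/3] -> hit [32,33], descend [3, 4, 10, 12]
  N3 x:[32,36] y:[94/3,98/3] z:[95/3,101/3] -> hit [32,98/3], descend [1, 5]
    N1 x:[34,36] y:[94/3,98/3] z:[95/3,101/3] -> miss, prune
    N5 x:[32,33] y:[32,98/3] z:[95/3,98/3] -> hit [32,98/3] leaf, test {P8@t=32}
  N4 x:[43,47] y:[23,95/3] z:[100/3,36] -> miss, prune
  N10 x:[85/2,50] y:[85/3,33] z:[29,100/3] -> miss, prune
  N12 x:[33,41] y:[77/3,91/3] z:[101/3,127/3] -> miss, prune

Summary -> nodes [0, 3, 1, 5, 4, 10, 12]; box-tests=7; leaf-entries=1; first=P8

== RESULT ==
1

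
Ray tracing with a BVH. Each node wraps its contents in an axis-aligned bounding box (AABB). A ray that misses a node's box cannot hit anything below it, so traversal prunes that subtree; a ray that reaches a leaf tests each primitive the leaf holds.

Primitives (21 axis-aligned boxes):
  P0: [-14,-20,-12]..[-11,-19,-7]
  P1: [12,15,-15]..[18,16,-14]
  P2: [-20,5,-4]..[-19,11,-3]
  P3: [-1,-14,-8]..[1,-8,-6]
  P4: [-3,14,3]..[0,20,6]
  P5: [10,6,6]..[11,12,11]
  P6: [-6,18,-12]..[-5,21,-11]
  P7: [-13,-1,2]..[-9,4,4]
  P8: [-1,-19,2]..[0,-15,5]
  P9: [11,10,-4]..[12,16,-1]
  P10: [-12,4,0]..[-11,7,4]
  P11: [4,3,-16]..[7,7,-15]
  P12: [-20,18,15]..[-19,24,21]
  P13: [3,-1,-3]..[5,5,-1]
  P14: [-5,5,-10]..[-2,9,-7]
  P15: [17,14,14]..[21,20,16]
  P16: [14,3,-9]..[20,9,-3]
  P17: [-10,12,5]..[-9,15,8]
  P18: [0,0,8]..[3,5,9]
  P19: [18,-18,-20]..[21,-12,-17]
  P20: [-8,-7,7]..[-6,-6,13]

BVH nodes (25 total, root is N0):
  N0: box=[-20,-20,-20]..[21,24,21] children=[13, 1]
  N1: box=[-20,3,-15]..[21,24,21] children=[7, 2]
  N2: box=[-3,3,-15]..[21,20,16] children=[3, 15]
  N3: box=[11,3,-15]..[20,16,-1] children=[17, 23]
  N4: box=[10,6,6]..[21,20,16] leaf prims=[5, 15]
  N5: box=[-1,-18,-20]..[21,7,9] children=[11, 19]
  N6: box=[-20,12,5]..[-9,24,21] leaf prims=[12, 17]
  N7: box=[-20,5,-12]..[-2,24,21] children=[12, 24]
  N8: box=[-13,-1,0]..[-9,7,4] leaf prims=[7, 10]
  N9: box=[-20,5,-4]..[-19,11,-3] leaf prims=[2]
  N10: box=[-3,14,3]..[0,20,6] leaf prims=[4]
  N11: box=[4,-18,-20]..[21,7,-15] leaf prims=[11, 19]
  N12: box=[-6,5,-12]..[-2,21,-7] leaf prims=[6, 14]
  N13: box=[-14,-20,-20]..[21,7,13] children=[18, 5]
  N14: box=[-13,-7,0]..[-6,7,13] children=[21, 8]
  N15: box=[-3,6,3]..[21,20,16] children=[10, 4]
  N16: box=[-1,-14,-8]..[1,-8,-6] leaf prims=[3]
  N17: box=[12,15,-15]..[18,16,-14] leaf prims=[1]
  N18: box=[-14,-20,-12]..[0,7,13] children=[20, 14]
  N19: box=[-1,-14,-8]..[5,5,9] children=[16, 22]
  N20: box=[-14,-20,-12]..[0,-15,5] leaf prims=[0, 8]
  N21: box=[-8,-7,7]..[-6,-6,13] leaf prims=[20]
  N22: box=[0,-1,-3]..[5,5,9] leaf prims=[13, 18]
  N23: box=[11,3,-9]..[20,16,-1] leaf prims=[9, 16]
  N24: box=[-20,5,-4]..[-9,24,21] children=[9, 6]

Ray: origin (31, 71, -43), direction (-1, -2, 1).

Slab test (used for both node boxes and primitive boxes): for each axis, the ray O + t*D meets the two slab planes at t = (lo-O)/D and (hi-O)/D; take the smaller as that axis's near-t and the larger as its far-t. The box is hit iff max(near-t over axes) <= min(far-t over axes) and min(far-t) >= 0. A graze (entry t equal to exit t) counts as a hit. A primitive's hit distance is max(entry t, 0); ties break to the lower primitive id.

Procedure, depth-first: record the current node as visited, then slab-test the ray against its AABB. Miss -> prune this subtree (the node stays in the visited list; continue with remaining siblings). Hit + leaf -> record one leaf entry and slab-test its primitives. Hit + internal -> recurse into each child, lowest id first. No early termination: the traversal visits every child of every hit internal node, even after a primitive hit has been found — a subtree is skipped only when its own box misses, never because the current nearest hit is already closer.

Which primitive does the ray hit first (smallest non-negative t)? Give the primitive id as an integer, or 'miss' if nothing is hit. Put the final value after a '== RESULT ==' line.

Walk:
N0 x:[10,51] y:[47/2,91/2] z:[23,64] -> hit [47/2,91/2], descend [1, 13]
  N1 x:[10,51] y:[47/2,34] z:[28,64] -> hit [28,34], descend [2, 7]
    N2 x:[10,34] y:[51/2,34] z:[28,59] -> hit [28,34], descend [3, 15]
      N3 x:[11,20] y:[55/2,34] z:[28,42] -> miss, prune
      N15 x:[10,34] y:[51/2,65/2] z:[46,59] -> miss, prune
    N7 x:[33,51] y:[47/2,33] z:[31,64] -> hit [33,33], descend [12, 24]
      N12 x:[33,37] y:[25,33] z:[31,36] -> hit [33,33] leaf, test {P6(miss), P14@t=33}
      N24 x:[40,51] y:[47/2,33] z:[39,64] -> miss, prune
  N13 x:[10,45] y:[32,91/2] z:[23,56] -> hit [32,45], descend [5, 18]
    N5 x:[10,32] y:[32,89/2] z:[23,52] -> hit [32,32], descend [11, 19]
      N11 x:[10,27] y:[32,89/2] z:[23,28] -> miss, prune
      N19 x:[26,32] y:[33,85/2] z:[35,52] -> miss, prune
    N18 x:[31,45] y:[32,91/2] z:[31,56] -> hit [32,45], descend [14, 20]
      N14 x:[37,44] y:[32,39] z:[43,56] -> miss, prune
      N20 x:[31,45] y:[43,91/2] z:[31,48] -> hit [43,45] leaf, test {P0(miss), P8(miss)}

15 AABB tests over nodes [0, 1, 2, 3, 15, 7, 12, 24, 13, 5, 11, 19, 18, 14, 20]; 2 leaves entered; closest P14.

== RESULT ==
14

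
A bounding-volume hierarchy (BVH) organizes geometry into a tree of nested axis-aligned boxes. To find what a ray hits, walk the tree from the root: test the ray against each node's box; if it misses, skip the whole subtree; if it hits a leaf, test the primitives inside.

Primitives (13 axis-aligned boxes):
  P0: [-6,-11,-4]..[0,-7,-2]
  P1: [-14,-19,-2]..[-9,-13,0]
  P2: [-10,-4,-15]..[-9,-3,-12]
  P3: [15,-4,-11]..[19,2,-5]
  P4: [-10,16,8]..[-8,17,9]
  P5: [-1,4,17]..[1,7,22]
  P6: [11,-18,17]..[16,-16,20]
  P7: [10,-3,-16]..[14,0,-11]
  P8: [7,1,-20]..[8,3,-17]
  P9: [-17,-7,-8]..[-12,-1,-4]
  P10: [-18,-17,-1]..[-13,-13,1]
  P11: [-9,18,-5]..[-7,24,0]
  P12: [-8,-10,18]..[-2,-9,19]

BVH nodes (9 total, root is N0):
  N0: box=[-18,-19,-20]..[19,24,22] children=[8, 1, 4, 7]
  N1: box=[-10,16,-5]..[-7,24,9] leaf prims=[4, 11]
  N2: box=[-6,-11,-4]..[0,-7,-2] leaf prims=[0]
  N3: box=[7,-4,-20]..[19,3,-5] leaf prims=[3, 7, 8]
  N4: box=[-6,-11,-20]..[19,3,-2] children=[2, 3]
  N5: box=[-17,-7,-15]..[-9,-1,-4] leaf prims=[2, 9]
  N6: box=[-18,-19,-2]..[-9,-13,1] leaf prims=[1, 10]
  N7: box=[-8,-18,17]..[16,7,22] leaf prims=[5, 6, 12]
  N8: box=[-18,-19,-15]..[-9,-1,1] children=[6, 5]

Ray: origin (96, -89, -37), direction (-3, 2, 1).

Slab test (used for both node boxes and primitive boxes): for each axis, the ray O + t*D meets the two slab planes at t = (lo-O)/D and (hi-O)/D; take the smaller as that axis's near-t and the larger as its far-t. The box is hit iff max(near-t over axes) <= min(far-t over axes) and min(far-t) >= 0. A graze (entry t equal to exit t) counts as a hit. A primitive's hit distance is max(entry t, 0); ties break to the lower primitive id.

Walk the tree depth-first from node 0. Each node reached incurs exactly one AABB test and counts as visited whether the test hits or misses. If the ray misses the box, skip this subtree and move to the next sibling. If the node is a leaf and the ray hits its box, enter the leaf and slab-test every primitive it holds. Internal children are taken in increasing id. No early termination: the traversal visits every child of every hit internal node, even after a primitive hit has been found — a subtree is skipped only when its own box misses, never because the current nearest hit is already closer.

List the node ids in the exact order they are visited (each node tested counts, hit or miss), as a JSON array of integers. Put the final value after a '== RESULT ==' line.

Traverse from the root:
N0 x:[77/3,38] y:[35,113/2] z:[17,59] -> hit [35,38], descend [1, 4, 7, 8]
  N1 x:[103/3,106/3] y:[105/2,113/2] z:[32,46] -> miss, prune
  N4 x:[77/3,34] y:[39,46] z:[17,35] -> miss, prune
  N7 x:[80/3,104/3] y:[71/2,48] z:[54,59] -> miss, prune
  N8 x:[35,38] y:[35,44] z:[22,38] -> hit [35,38], descend [5, 6]
    N5 x:[35,113/3] y:[41,44] z:[22,33] -> miss, prune
    N6 x:[35,38] y:[35,38] z:[35,38] -> hit [35,38] leaf, test {P1@t=35, P10@t=109/3}

order=[0, 1, 4, 7, 8, 5, 6]  |boxes|=7  |leaves|=1  hit=P1

== RESULT ==
[0, 1, 4, 7, 8, 5, 6]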